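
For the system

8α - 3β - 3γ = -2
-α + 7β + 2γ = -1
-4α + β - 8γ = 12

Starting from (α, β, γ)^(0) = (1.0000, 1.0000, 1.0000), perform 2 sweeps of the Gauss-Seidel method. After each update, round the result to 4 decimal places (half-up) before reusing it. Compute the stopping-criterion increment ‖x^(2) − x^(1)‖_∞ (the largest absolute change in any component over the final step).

Iteration 1:
  α = (-2 - (-3)·1.0000 - (-3)·1.0000) / (8) = 0.5000
  β = (-1 - (-1)·0.5000 - (2)·1.0000) / (7) = -0.3571
  γ = (12 - (-4)·0.5000 - (1)·-0.3571) / (-8) = -1.7946
Iteration 2:
  α = (-2 - (-3)·-0.3571 - (-3)·-1.7946) / (8) = -1.0569
  β = (-1 - (-1)·-1.0569 - (2)·-1.7946) / (7) = 0.2189
  γ = (12 - (-4)·-1.0569 - (1)·0.2189) / (-8) = -0.9442
Change: (-1.5569, 0.5760, 0.8504) → max |·| = 1.5569

1.5569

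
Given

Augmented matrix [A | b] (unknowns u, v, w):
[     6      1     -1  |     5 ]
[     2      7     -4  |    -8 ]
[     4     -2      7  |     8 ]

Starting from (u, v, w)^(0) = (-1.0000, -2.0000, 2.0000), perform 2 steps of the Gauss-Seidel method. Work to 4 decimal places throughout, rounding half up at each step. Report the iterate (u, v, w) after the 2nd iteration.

Iteration 1:
  u = (5 - (1)·-2.0000 - (-1)·2.0000) / (6) = 1.5000
  v = (-8 - (2)·1.5000 - (-4)·2.0000) / (7) = -0.4286
  w = (8 - (4)·1.5000 - (-2)·-0.4286) / (7) = 0.1633
Iteration 2:
  u = (5 - (1)·-0.4286 - (-1)·0.1633) / (6) = 0.9320
  v = (-8 - (2)·0.9320 - (-4)·0.1633) / (7) = -1.3158
  w = (8 - (4)·0.9320 - (-2)·-1.3158) / (7) = 0.2343

(0.9320, -1.3158, 0.2343)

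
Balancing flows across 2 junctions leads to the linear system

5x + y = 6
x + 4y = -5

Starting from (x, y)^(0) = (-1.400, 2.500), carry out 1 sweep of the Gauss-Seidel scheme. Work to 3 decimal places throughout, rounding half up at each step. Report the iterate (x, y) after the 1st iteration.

(0.700, -1.425)

Iteration 1:
  x = (6 - (1)·2.500) / (5) = 0.700
  y = (-5 - (1)·0.700) / (4) = -1.425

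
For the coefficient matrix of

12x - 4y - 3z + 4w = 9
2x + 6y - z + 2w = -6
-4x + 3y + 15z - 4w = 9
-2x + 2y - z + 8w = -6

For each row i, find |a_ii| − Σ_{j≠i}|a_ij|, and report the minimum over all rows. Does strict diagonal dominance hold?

1

row 1: |12| − (4+3+4) = 1
row 2: |6| − (2+1+2) = 1
row 3: |15| − (4+3+4) = 4
row 4: |8| − (2+2+1) = 3
minimum over rows = 1 → strictly diagonally dominant (convergence guaranteed)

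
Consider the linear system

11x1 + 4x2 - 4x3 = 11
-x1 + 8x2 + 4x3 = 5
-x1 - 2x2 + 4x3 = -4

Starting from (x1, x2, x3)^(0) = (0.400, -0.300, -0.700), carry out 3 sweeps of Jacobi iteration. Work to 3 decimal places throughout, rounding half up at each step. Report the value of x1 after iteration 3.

Iteration 1:
  x1 = (11 - (4)·-0.300 - (-4)·-0.700) / (11) = 0.855
  x2 = (5 - (-1)·0.400 - (4)·-0.700) / (8) = 1.025
  x3 = (-4 - (-1)·0.400 - (-2)·-0.300) / (4) = -1.050
Iteration 2:
  x1 = (11 - (4)·1.025 - (-4)·-1.050) / (11) = 0.245
  x2 = (5 - (-1)·0.855 - (4)·-1.050) / (8) = 1.257
  x3 = (-4 - (-1)·0.855 - (-2)·1.025) / (4) = -0.274
Iteration 3:
  x1 = (11 - (4)·1.257 - (-4)·-0.274) / (11) = 0.443
  x2 = (5 - (-1)·0.245 - (4)·-0.274) / (8) = 0.793
  x3 = (-4 - (-1)·0.245 - (-2)·1.257) / (4) = -0.310

0.443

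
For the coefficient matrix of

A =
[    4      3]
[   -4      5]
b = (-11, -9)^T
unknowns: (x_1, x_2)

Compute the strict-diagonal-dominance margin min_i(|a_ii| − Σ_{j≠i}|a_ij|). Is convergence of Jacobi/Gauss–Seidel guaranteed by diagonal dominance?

row 1: |4| − (3) = 1
row 2: |5| − (4) = 1
minimum over rows = 1 → strictly diagonally dominant (convergence guaranteed)

1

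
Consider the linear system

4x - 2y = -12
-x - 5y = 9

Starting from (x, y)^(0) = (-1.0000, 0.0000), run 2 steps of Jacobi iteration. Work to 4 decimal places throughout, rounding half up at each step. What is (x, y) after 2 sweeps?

Iteration 1:
  x = (-12 - (-2)·0.0000) / (4) = -3.0000
  y = (9 - (-1)·-1.0000) / (-5) = -1.6000
Iteration 2:
  x = (-12 - (-2)·-1.6000) / (4) = -3.8000
  y = (9 - (-1)·-3.0000) / (-5) = -1.2000

(-3.8000, -1.2000)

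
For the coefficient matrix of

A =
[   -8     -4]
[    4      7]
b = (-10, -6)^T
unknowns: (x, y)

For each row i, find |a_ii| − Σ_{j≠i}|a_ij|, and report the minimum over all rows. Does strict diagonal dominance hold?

3

row 1: |-8| − (4) = 4
row 2: |7| − (4) = 3
minimum over rows = 3 → strictly diagonally dominant (convergence guaranteed)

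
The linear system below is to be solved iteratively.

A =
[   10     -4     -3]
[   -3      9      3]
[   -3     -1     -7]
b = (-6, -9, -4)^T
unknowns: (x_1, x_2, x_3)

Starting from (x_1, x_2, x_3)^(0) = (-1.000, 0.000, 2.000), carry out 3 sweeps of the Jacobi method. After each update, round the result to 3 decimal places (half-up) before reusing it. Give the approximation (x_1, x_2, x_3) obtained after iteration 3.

(-0.876, -1.652, 1.233)

Iteration 1:
  x_1 = (-6 - (-4)·0.000 - (-3)·2.000) / (10) = 0.000
  x_2 = (-9 - (-3)·-1.000 - (3)·2.000) / (9) = -2.000
  x_3 = (-4 - (-3)·-1.000 - (-1)·0.000) / (-7) = 1.000
Iteration 2:
  x_1 = (-6 - (-4)·-2.000 - (-3)·1.000) / (10) = -1.100
  x_2 = (-9 - (-3)·0.000 - (3)·1.000) / (9) = -1.333
  x_3 = (-4 - (-3)·0.000 - (-1)·-2.000) / (-7) = 0.857
Iteration 3:
  x_1 = (-6 - (-4)·-1.333 - (-3)·0.857) / (10) = -0.876
  x_2 = (-9 - (-3)·-1.100 - (3)·0.857) / (9) = -1.652
  x_3 = (-4 - (-3)·-1.100 - (-1)·-1.333) / (-7) = 1.233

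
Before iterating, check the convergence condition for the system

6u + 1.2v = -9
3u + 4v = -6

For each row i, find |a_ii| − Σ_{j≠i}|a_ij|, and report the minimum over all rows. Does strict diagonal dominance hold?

1

row 1: |6| − (1.2) = 4.8
row 2: |4| − (3) = 1
minimum over rows = 1 → strictly diagonally dominant (convergence guaranteed)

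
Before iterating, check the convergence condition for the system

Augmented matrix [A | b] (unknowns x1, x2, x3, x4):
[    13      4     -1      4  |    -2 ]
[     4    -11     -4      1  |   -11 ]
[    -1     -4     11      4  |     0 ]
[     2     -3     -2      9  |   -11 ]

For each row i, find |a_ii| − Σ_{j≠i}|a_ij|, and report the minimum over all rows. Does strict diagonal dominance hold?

2

row 1: |13| − (4+1+4) = 4
row 2: |-11| − (4+4+1) = 2
row 3: |11| − (1+4+4) = 2
row 4: |9| − (2+3+2) = 2
minimum over rows = 2 → strictly diagonally dominant (convergence guaranteed)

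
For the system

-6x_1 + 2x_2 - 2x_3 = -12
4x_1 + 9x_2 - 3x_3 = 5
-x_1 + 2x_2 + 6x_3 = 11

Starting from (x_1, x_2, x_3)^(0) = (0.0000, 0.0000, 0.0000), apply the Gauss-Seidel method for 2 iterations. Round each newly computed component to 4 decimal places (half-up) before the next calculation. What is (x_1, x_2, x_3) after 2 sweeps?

Iteration 1:
  x_1 = (-12 - (2)·0.0000 - (-2)·0.0000) / (-6) = 2.0000
  x_2 = (5 - (4)·2.0000 - (-3)·0.0000) / (9) = -0.3333
  x_3 = (11 - (-1)·2.0000 - (2)·-0.3333) / (6) = 2.2778
Iteration 2:
  x_1 = (-12 - (2)·-0.3333 - (-2)·2.2778) / (-6) = 1.1296
  x_2 = (5 - (4)·1.1296 - (-3)·2.2778) / (9) = 0.8128
  x_3 = (11 - (-1)·1.1296 - (2)·0.8128) / (6) = 1.7507

(1.1296, 0.8128, 1.7507)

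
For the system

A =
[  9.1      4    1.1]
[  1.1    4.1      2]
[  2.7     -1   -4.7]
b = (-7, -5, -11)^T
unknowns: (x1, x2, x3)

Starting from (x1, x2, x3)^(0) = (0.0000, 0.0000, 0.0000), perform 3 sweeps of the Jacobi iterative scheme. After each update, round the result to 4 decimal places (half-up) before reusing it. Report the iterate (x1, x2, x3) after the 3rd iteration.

(-0.0829, -2.1337, 2.5024)

Iteration 1:
  x1 = (-7 - (4)·0.0000 - (1.1)·0.0000) / (9.1) = -0.7692
  x2 = (-5 - (1.1)·0.0000 - (2)·0.0000) / (4.1) = -1.2195
  x3 = (-11 - (2.7)·0.0000 - (-1)·0.0000) / (-4.7) = 2.3404
Iteration 2:
  x1 = (-7 - (4)·-1.2195 - (1.1)·2.3404) / (9.1) = -0.5161
  x2 = (-5 - (1.1)·-0.7692 - (2)·2.3404) / (4.1) = -2.1548
  x3 = (-11 - (2.7)·-0.7692 - (-1)·-1.2195) / (-4.7) = 2.1580
Iteration 3:
  x1 = (-7 - (4)·-2.1548 - (1.1)·2.1580) / (9.1) = -0.0829
  x2 = (-5 - (1.1)·-0.5161 - (2)·2.1580) / (4.1) = -2.1337
  x3 = (-11 - (2.7)·-0.5161 - (-1)·-2.1548) / (-4.7) = 2.5024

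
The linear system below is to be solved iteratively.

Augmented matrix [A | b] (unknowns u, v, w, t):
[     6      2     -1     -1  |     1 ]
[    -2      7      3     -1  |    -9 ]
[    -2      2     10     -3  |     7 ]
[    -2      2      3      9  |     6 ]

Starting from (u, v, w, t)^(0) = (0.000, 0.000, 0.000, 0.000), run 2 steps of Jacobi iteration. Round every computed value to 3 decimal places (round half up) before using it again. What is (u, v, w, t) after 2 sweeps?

Iteration 1:
  u = (1 - (2)·0.000 - (-1)·0.000 - (-1)·0.000) / (6) = 0.167
  v = (-9 - (-2)·0.000 - (3)·0.000 - (-1)·0.000) / (7) = -1.286
  w = (7 - (-2)·0.000 - (2)·0.000 - (-3)·0.000) / (10) = 0.700
  t = (6 - (-2)·0.000 - (2)·0.000 - (3)·0.000) / (9) = 0.667
Iteration 2:
  u = (1 - (2)·-1.286 - (-1)·0.700 - (-1)·0.667) / (6) = 0.823
  v = (-9 - (-2)·0.167 - (3)·0.700 - (-1)·0.667) / (7) = -1.443
  w = (7 - (-2)·0.167 - (2)·-1.286 - (-3)·0.667) / (10) = 1.191
  t = (6 - (-2)·0.167 - (2)·-1.286 - (3)·0.700) / (9) = 0.756

(0.823, -1.443, 1.191, 0.756)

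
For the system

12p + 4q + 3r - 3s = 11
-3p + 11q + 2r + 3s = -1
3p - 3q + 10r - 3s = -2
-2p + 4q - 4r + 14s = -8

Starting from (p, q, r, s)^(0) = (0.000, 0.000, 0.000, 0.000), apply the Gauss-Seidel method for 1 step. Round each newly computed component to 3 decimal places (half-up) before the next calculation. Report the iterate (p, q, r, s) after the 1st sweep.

(0.917, 0.159, -0.427, -0.608)

Iteration 1:
  p = (11 - (4)·0.000 - (3)·0.000 - (-3)·0.000) / (12) = 0.917
  q = (-1 - (-3)·0.917 - (2)·0.000 - (3)·0.000) / (11) = 0.159
  r = (-2 - (3)·0.917 - (-3)·0.159 - (-3)·0.000) / (10) = -0.427
  s = (-8 - (-2)·0.917 - (4)·0.159 - (-4)·-0.427) / (14) = -0.608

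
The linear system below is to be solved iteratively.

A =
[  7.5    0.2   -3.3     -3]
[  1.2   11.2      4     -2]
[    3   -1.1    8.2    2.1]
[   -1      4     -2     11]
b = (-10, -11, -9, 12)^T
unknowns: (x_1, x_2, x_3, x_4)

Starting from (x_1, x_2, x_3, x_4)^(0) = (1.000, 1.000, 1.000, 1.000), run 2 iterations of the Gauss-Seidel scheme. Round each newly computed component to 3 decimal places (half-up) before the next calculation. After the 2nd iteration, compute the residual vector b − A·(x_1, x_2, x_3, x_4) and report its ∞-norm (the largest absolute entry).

2.303

Iteration 1:
  x_1 = (-10 - (0.2)·1.000 - (-3.3)·1.000 - (-3)·1.000) / (7.5) = -0.520
  x_2 = (-11 - (1.2)·-0.520 - (4)·1.000 - (-2)·1.000) / (11.2) = -1.105
  x_3 = (-9 - (3)·-0.520 - (-1.1)·-1.105 - (2.1)·1.000) / (8.2) = -1.312
  x_4 = (12 - (-1)·-0.520 - (4)·-1.105 - (-2)·-1.312) / (11) = 1.207
Iteration 2:
  x_1 = (-10 - (0.2)·-1.105 - (-3.3)·-1.312 - (-3)·1.207) / (7.5) = -1.398
  x_2 = (-11 - (1.2)·-1.398 - (4)·-1.312 - (-2)·1.207) / (11.2) = -0.148
  x_3 = (-9 - (3)·-1.398 - (-1.1)·-0.148 - (2.1)·1.207) / (8.2) = -0.915
  x_4 = (12 - (-1)·-1.398 - (4)·-0.148 - (-2)·-0.915) / (11) = 0.851
Residual b − A·x = (0.048, -2.303, 0.747, 0.003); ∞-norm = 2.303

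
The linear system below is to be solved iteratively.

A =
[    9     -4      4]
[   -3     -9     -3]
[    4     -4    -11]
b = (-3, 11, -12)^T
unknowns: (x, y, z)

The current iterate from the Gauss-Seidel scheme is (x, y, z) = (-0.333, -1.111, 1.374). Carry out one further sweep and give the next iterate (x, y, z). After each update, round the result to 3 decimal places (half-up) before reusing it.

(-1.438, -1.201, 1.005)

One sweep:
  x = (-3 - (-4)·-1.111 - (4)·1.374) / (9) = -1.438
  y = (11 - (-3)·-1.438 - (-3)·1.374) / (-9) = -1.201
  z = (-12 - (4)·-1.438 - (-4)·-1.201) / (-11) = 1.005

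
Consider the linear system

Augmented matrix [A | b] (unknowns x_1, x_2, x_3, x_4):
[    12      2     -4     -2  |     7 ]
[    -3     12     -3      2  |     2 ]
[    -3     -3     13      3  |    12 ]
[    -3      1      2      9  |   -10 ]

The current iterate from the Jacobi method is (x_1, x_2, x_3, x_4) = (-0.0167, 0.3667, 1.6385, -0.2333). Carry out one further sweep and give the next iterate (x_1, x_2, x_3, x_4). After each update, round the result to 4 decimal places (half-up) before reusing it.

(1.0295, 0.6110, 1.0577, -1.5215)

One sweep:
  x_1 = (7 - (2)·0.3667 - (-4)·1.6385 - (-2)·-0.2333) / (12) = 1.0295
  x_2 = (2 - (-3)·-0.0167 - (-3)·1.6385 - (2)·-0.2333) / (12) = 0.6110
  x_3 = (12 - (-3)·-0.0167 - (-3)·0.3667 - (3)·-0.2333) / (13) = 1.0577
  x_4 = (-10 - (-3)·-0.0167 - (1)·0.3667 - (2)·1.6385) / (9) = -1.5215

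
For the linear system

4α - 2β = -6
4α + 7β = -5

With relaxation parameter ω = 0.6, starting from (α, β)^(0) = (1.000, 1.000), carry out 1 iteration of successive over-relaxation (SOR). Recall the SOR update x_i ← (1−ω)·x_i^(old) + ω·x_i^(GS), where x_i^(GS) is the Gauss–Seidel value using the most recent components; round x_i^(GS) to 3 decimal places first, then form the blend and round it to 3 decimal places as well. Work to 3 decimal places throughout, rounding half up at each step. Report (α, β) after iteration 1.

(-0.200, 0.040)

Iteration 1:
  α: GS value = (-6 - (-2)·1.000) / (4) = -1.000;  α ← (1−ω)·1.000 + ω·-1.000 = -0.200
  β: GS value = (-5 - (4)·-0.200) / (7) = -0.600;  β ← (1−ω)·1.000 + ω·-0.600 = 0.040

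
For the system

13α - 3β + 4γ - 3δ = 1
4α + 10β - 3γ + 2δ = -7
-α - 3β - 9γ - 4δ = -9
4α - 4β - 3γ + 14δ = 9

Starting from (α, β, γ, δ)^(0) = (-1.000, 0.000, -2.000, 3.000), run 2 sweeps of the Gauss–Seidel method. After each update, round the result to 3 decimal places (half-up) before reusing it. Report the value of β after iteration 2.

Iteration 1:
  α = (1 - (-3)·0.000 - (4)·-2.000 - (-3)·3.000) / (13) = 1.385
  β = (-7 - (4)·1.385 - (-3)·-2.000 - (2)·3.000) / (10) = -2.454
  γ = (-9 - (-1)·1.385 - (-3)·-2.454 - (-4)·3.000) / (-9) = 0.331
  δ = (9 - (4)·1.385 - (-4)·-2.454 - (-3)·0.331) / (14) = -0.383
Iteration 2:
  α = (1 - (-3)·-2.454 - (4)·0.331 - (-3)·-0.383) / (13) = -0.680
  β = (-7 - (4)·-0.680 - (-3)·0.331 - (2)·-0.383) / (10) = -0.252
  γ = (-9 - (-1)·-0.680 - (-3)·-0.252 - (-4)·-0.383) / (-9) = 1.330
  δ = (9 - (4)·-0.680 - (-4)·-0.252 - (-3)·1.330) / (14) = 1.050

-0.252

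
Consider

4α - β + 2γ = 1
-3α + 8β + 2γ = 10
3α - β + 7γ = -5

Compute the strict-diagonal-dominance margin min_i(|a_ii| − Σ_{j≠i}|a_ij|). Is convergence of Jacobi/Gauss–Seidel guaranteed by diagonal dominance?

1

row 1: |4| − (1+2) = 1
row 2: |8| − (3+2) = 3
row 3: |7| − (3+1) = 3
minimum over rows = 1 → strictly diagonally dominant (convergence guaranteed)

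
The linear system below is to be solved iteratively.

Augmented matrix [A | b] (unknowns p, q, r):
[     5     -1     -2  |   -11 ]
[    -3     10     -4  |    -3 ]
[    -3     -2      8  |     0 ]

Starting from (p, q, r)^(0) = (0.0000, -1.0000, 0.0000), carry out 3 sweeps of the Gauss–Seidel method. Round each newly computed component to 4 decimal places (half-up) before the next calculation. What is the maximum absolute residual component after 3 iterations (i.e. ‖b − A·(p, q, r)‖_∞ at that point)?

Iteration 1:
  p = (-11 - (-1)·-1.0000 - (-2)·0.0000) / (5) = -2.4000
  q = (-3 - (-3)·-2.4000 - (-4)·0.0000) / (10) = -1.0200
  r = (0 - (-3)·-2.4000 - (-2)·-1.0200) / (8) = -1.1550
Iteration 2:
  p = (-11 - (-1)·-1.0200 - (-2)·-1.1550) / (5) = -2.8660
  q = (-3 - (-3)·-2.8660 - (-4)·-1.1550) / (10) = -1.6218
  r = (0 - (-3)·-2.8660 - (-2)·-1.6218) / (8) = -1.4802
Iteration 3:
  p = (-11 - (-1)·-1.6218 - (-2)·-1.4802) / (5) = -3.1164
  q = (-3 - (-3)·-3.1164 - (-4)·-1.4802) / (10) = -1.8270
  r = (0 - (-3)·-3.1164 - (-2)·-1.8270) / (8) = -1.6254
Residual b − A·x = (-0.4958, -0.5808, 0.0000); ∞-norm = 0.5808

0.5808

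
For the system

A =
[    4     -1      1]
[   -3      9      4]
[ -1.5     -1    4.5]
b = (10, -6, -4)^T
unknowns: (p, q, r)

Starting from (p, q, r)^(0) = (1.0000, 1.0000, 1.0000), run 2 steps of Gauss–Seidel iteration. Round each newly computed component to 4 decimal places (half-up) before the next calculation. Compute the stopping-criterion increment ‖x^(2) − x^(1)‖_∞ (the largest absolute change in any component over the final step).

0.4832

Iteration 1:
  p = (10 - (-1)·1.0000 - (1)·1.0000) / (4) = 2.5000
  q = (-6 - (-3)·2.5000 - (4)·1.0000) / (9) = -0.2778
  r = (-4 - (-1.5)·2.5000 - (-1)·-0.2778) / (4.5) = -0.1173
Iteration 2:
  p = (10 - (-1)·-0.2778 - (1)·-0.1173) / (4) = 2.4599
  q = (-6 - (-3)·2.4599 - (4)·-0.1173) / (9) = 0.2054
  r = (-4 - (-1.5)·2.4599 - (-1)·0.2054) / (4.5) = -0.0233
Change: (-0.0401, 0.4832, 0.0940) → max |·| = 0.4832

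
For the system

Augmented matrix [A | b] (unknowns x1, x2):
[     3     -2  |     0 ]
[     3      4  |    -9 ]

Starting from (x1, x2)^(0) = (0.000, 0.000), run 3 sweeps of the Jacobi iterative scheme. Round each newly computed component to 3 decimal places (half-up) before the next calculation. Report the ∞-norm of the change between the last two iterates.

1.125

Iteration 1:
  x1 = (0 - (-2)·0.000) / (3) = 0.000
  x2 = (-9 - (3)·0.000) / (4) = -2.250
Iteration 2:
  x1 = (0 - (-2)·-2.250) / (3) = -1.500
  x2 = (-9 - (3)·0.000) / (4) = -2.250
Iteration 3:
  x1 = (0 - (-2)·-2.250) / (3) = -1.500
  x2 = (-9 - (3)·-1.500) / (4) = -1.125
Change: (0.000, 1.125) → max |·| = 1.125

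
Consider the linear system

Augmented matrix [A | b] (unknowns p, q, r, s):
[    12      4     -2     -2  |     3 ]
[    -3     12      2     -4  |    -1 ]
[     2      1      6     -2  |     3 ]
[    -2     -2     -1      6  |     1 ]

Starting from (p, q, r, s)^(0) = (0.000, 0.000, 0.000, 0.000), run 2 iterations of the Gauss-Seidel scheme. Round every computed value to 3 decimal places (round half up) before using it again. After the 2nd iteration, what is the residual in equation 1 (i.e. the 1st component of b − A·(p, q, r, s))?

-0.018

Iteration 1:
  p = (3 - (4)·0.000 - (-2)·0.000 - (-2)·0.000) / (12) = 0.250
  q = (-1 - (-3)·0.250 - (2)·0.000 - (-4)·0.000) / (12) = -0.021
  r = (3 - (2)·0.250 - (1)·-0.021 - (-2)·0.000) / (6) = 0.420
  s = (1 - (-2)·0.250 - (-2)·-0.021 - (-1)·0.420) / (6) = 0.313
Iteration 2:
  p = (3 - (4)·-0.021 - (-2)·0.420 - (-2)·0.313) / (12) = 0.379
  q = (-1 - (-3)·0.379 - (2)·0.420 - (-4)·0.313) / (12) = 0.046
  r = (3 - (2)·0.379 - (1)·0.046 - (-2)·0.313) / (6) = 0.470
  s = (1 - (-2)·0.379 - (-2)·0.046 - (-1)·0.470) / (6) = 0.387
Residual b − A·x = (-0.018, 0.193, 0.150, -0.002)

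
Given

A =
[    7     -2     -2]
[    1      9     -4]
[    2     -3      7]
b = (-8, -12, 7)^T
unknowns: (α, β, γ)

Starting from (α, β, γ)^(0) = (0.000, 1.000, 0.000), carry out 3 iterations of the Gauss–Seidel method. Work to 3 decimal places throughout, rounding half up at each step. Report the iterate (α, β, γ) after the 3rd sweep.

(-1.107, -0.768, 0.987)

Iteration 1:
  α = (-8 - (-2)·1.000 - (-2)·0.000) / (7) = -0.857
  β = (-12 - (1)·-0.857 - (-4)·0.000) / (9) = -1.238
  γ = (7 - (2)·-0.857 - (-3)·-1.238) / (7) = 0.714
Iteration 2:
  α = (-8 - (-2)·-1.238 - (-2)·0.714) / (7) = -1.293
  β = (-12 - (1)·-1.293 - (-4)·0.714) / (9) = -0.872
  γ = (7 - (2)·-1.293 - (-3)·-0.872) / (7) = 0.996
Iteration 3:
  α = (-8 - (-2)·-0.872 - (-2)·0.996) / (7) = -1.107
  β = (-12 - (1)·-1.107 - (-4)·0.996) / (9) = -0.768
  γ = (7 - (2)·-1.107 - (-3)·-0.768) / (7) = 0.987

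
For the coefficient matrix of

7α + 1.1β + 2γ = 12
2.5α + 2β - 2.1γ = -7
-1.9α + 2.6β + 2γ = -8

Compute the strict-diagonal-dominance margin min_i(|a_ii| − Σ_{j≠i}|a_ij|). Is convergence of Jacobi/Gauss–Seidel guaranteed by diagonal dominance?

-2.6

row 1: |7| − (1.1+2) = 3.9
row 2: |2| − (2.5+2.1) = -2.6
row 3: |2| − (1.9+2.6) = -2.5
minimum over rows = -2.6 → not strictly diagonally dominant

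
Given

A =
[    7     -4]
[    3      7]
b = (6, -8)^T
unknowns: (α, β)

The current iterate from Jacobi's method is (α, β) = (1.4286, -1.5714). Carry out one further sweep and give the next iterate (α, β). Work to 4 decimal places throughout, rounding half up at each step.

One sweep:
  α = (6 - (-4)·-1.5714) / (7) = -0.0408
  β = (-8 - (3)·1.4286) / (7) = -1.7551

(-0.0408, -1.7551)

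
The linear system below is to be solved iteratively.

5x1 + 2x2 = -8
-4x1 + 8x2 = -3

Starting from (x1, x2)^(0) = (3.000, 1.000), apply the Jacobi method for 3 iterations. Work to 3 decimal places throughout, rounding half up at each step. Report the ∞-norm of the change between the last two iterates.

Iteration 1:
  x1 = (-8 - (2)·1.000) / (5) = -2.000
  x2 = (-3 - (-4)·3.000) / (8) = 1.125
Iteration 2:
  x1 = (-8 - (2)·1.125) / (5) = -2.050
  x2 = (-3 - (-4)·-2.000) / (8) = -1.375
Iteration 3:
  x1 = (-8 - (2)·-1.375) / (5) = -1.050
  x2 = (-3 - (-4)·-2.050) / (8) = -1.400
Change: (1.000, -0.025) → max |·| = 1.000

1.000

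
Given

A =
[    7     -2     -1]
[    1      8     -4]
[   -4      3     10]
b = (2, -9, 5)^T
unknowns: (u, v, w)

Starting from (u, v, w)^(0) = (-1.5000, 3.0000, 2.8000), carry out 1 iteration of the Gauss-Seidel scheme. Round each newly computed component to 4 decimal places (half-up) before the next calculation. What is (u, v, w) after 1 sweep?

(1.5429, 0.0821, 1.0925)

Iteration 1:
  u = (2 - (-2)·3.0000 - (-1)·2.8000) / (7) = 1.5429
  v = (-9 - (1)·1.5429 - (-4)·2.8000) / (8) = 0.0821
  w = (5 - (-4)·1.5429 - (3)·0.0821) / (10) = 1.0925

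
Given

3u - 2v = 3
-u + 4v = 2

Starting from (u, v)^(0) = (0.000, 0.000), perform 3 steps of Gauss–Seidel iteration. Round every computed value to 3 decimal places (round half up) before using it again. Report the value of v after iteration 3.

Iteration 1:
  u = (3 - (-2)·0.000) / (3) = 1.000
  v = (2 - (-1)·1.000) / (4) = 0.750
Iteration 2:
  u = (3 - (-2)·0.750) / (3) = 1.500
  v = (2 - (-1)·1.500) / (4) = 0.875
Iteration 3:
  u = (3 - (-2)·0.875) / (3) = 1.583
  v = (2 - (-1)·1.583) / (4) = 0.896

0.896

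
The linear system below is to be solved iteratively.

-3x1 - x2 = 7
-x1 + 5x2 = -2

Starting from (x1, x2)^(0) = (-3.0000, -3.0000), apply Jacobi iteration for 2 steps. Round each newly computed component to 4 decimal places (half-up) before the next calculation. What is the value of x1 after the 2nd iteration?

Iteration 1:
  x1 = (7 - (-1)·-3.0000) / (-3) = -1.3333
  x2 = (-2 - (-1)·-3.0000) / (5) = -1.0000
Iteration 2:
  x1 = (7 - (-1)·-1.0000) / (-3) = -2.0000
  x2 = (-2 - (-1)·-1.3333) / (5) = -0.6667

-2.0000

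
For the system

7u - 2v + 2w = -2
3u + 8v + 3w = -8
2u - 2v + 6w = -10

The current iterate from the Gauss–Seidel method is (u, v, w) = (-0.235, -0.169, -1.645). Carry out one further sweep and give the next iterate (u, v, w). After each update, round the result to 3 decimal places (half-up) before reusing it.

One sweep:
  u = (-2 - (-2)·-0.169 - (2)·-1.645) / (7) = 0.136
  v = (-8 - (3)·0.136 - (3)·-1.645) / (8) = -0.434
  w = (-10 - (2)·0.136 - (-2)·-0.434) / (6) = -1.857

(0.136, -0.434, -1.857)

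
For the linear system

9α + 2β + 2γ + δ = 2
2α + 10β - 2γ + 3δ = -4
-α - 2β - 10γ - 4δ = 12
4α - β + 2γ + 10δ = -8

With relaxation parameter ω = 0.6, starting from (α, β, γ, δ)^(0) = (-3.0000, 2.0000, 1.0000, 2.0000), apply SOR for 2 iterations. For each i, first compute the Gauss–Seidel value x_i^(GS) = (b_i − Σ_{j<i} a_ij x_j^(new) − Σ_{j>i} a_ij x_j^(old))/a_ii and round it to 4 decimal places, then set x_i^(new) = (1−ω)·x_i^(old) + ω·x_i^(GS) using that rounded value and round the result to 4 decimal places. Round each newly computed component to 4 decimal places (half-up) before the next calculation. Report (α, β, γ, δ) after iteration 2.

Iteration 1:
  α: GS value = (2 - (2)·2.0000 - (2)·1.0000 - (1)·2.0000) / (9) = -0.6667;  α ← (1−ω)·-3.0000 + ω·-0.6667 = -1.6000
  β: GS value = (-4 - (2)·-1.6000 - (-2)·1.0000 - (3)·2.0000) / (10) = -0.4800;  β ← (1−ω)·2.0000 + ω·-0.4800 = 0.5120
  γ: GS value = (12 - (-1)·-1.6000 - (-2)·0.5120 - (-4)·2.0000) / (-10) = -1.9424;  γ ← (1−ω)·1.0000 + ω·-1.9424 = -0.7654
  δ: GS value = (-8 - (4)·-1.6000 - (-1)·0.5120 - (2)·-0.7654) / (10) = 0.0443;  δ ← (1−ω)·2.0000 + ω·0.0443 = 0.8266
Iteration 2:
  α: GS value = (2 - (2)·0.5120 - (2)·-0.7654 - (1)·0.8266) / (9) = 0.1867;  α ← (1−ω)·-1.6000 + ω·0.1867 = -0.5280
  β: GS value = (-4 - (2)·-0.5280 - (-2)·-0.7654 - (3)·0.8266) / (10) = -0.6955;  β ← (1−ω)·0.5120 + ω·-0.6955 = -0.2125
  γ: GS value = (12 - (-1)·-0.5280 - (-2)·-0.2125 - (-4)·0.8266) / (-10) = -1.4353;  γ ← (1−ω)·-0.7654 + ω·-1.4353 = -1.1673
  δ: GS value = (-8 - (4)·-0.5280 - (-1)·-0.2125 - (2)·-1.1673) / (10) = -0.3766;  δ ← (1−ω)·0.8266 + ω·-0.3766 = 0.1047

(-0.5280, -0.2125, -1.1673, 0.1047)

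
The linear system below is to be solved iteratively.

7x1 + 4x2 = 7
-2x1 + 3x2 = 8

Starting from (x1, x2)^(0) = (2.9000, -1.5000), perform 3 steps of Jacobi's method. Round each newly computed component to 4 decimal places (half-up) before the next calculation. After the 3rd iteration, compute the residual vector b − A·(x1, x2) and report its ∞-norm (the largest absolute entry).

Iteration 1:
  x1 = (7 - (4)·-1.5000) / (7) = 1.8571
  x2 = (8 - (-2)·2.9000) / (3) = 4.6000
Iteration 2:
  x1 = (7 - (4)·4.6000) / (7) = -1.6286
  x2 = (8 - (-2)·1.8571) / (3) = 3.9047
Iteration 3:
  x1 = (7 - (4)·3.9047) / (7) = -1.2313
  x2 = (8 - (-2)·-1.6286) / (3) = 1.5809
Residual b − A·x = (9.2955, 0.7947); ∞-norm = 9.2955

9.2955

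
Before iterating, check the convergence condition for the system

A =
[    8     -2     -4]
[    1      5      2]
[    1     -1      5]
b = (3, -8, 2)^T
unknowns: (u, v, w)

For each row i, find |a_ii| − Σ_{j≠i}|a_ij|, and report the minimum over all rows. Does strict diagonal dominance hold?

row 1: |8| − (2+4) = 2
row 2: |5| − (1+2) = 2
row 3: |5| − (1+1) = 3
minimum over rows = 2 → strictly diagonally dominant (convergence guaranteed)

2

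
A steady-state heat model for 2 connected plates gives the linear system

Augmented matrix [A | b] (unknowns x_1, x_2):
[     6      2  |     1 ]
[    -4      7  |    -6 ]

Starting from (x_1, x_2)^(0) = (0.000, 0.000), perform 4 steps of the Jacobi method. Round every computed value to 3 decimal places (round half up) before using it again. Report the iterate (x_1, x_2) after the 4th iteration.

(0.366, -0.617)

Iteration 1:
  x_1 = (1 - (2)·0.000) / (6) = 0.167
  x_2 = (-6 - (-4)·0.000) / (7) = -0.857
Iteration 2:
  x_1 = (1 - (2)·-0.857) / (6) = 0.452
  x_2 = (-6 - (-4)·0.167) / (7) = -0.762
Iteration 3:
  x_1 = (1 - (2)·-0.762) / (6) = 0.421
  x_2 = (-6 - (-4)·0.452) / (7) = -0.599
Iteration 4:
  x_1 = (1 - (2)·-0.599) / (6) = 0.366
  x_2 = (-6 - (-4)·0.421) / (7) = -0.617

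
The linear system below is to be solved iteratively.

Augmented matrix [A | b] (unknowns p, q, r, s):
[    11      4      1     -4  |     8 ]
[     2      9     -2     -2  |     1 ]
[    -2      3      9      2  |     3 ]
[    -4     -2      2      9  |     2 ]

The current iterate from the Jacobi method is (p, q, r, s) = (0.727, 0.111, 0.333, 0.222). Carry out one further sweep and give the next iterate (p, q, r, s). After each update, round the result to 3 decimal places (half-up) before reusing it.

(0.737, 0.073, 0.409, 0.496)

One sweep:
  p = (8 - (4)·0.111 - (1)·0.333 - (-4)·0.222) / (11) = 0.737
  q = (1 - (2)·0.727 - (-2)·0.333 - (-2)·0.222) / (9) = 0.073
  r = (3 - (-2)·0.727 - (3)·0.111 - (2)·0.222) / (9) = 0.409
  s = (2 - (-4)·0.727 - (-2)·0.111 - (2)·0.333) / (9) = 0.496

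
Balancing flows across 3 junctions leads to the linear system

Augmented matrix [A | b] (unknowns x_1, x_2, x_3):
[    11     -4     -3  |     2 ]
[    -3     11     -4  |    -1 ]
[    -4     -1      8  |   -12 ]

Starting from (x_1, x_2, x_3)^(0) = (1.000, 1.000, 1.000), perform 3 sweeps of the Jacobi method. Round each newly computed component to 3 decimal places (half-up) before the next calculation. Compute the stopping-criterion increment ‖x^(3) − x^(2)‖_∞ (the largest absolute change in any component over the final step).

0.430

Iteration 1:
  x_1 = (2 - (-4)·1.000 - (-3)·1.000) / (11) = 0.818
  x_2 = (-1 - (-3)·1.000 - (-4)·1.000) / (11) = 0.545
  x_3 = (-12 - (-4)·1.000 - (-1)·1.000) / (8) = -0.875
Iteration 2:
  x_1 = (2 - (-4)·0.545 - (-3)·-0.875) / (11) = 0.141
  x_2 = (-1 - (-3)·0.818 - (-4)·-0.875) / (11) = -0.186
  x_3 = (-12 - (-4)·0.818 - (-1)·0.545) / (8) = -1.023
Iteration 3:
  x_1 = (2 - (-4)·-0.186 - (-3)·-1.023) / (11) = -0.165
  x_2 = (-1 - (-3)·0.141 - (-4)·-1.023) / (11) = -0.424
  x_3 = (-12 - (-4)·0.141 - (-1)·-0.186) / (8) = -1.453
Change: (-0.306, -0.238, -0.430) → max |·| = 0.430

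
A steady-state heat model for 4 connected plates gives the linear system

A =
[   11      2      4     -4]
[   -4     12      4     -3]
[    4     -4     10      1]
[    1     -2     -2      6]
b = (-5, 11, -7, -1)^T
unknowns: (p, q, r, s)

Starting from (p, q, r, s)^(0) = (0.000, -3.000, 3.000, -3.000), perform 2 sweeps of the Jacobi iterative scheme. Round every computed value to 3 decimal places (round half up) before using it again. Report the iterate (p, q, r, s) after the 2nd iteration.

Iteration 1:
  p = (-5 - (2)·-3.000 - (4)·3.000 - (-4)·-3.000) / (11) = -2.091
  q = (11 - (-4)·0.000 - (4)·3.000 - (-3)·-3.000) / (12) = -0.833
  r = (-7 - (4)·0.000 - (-4)·-3.000 - (1)·-3.000) / (10) = -1.600
  s = (-1 - (1)·0.000 - (-2)·-3.000 - (-2)·3.000) / (6) = -0.167
Iteration 2:
  p = (-5 - (2)·-0.833 - (4)·-1.600 - (-4)·-0.167) / (11) = 0.218
  q = (11 - (-4)·-2.091 - (4)·-1.600 - (-3)·-0.167) / (12) = 0.711
  r = (-7 - (4)·-2.091 - (-4)·-0.833 - (1)·-0.167) / (10) = -0.180
  s = (-1 - (1)·-2.091 - (-2)·-0.833 - (-2)·-1.600) / (6) = -0.629

(0.218, 0.711, -0.180, -0.629)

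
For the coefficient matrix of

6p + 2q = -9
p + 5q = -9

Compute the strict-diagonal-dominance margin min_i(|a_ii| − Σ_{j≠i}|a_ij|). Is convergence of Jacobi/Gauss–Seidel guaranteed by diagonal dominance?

row 1: |6| − (2) = 4
row 2: |5| − (1) = 4
minimum over rows = 4 → strictly diagonally dominant (convergence guaranteed)

4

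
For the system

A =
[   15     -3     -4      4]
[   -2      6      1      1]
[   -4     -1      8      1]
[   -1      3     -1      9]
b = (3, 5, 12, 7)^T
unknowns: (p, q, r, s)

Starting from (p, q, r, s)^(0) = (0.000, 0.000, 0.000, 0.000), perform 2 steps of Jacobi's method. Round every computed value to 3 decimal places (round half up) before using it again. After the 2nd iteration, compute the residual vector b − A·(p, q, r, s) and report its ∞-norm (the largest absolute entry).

Iteration 1:
  p = (3 - (-3)·0.000 - (-4)·0.000 - (4)·0.000) / (15) = 0.200
  q = (5 - (-2)·0.000 - (1)·0.000 - (1)·0.000) / (6) = 0.833
  r = (12 - (-4)·0.000 - (-1)·0.000 - (1)·0.000) / (8) = 1.500
  s = (7 - (-1)·0.000 - (3)·0.000 - (-1)·0.000) / (9) = 0.778
Iteration 2:
  p = (3 - (-3)·0.833 - (-4)·1.500 - (4)·0.778) / (15) = 0.559
  q = (5 - (-2)·0.200 - (1)·1.500 - (1)·0.778) / (6) = 0.520
  r = (12 - (-4)·0.200 - (-1)·0.833 - (1)·0.778) / (8) = 1.607
  s = (7 - (-1)·0.200 - (3)·0.833 - (-1)·1.500) / (9) = 0.689
Residual b − A·x = (-0.153, 0.702, 1.211, 1.405); ∞-norm = 1.405

1.405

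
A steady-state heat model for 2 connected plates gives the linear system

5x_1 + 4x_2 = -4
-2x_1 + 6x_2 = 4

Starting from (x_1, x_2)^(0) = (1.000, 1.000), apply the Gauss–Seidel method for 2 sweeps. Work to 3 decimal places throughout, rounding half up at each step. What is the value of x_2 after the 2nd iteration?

Iteration 1:
  x_1 = (-4 - (4)·1.000) / (5) = -1.600
  x_2 = (4 - (-2)·-1.600) / (6) = 0.133
Iteration 2:
  x_1 = (-4 - (4)·0.133) / (5) = -0.906
  x_2 = (4 - (-2)·-0.906) / (6) = 0.365

0.365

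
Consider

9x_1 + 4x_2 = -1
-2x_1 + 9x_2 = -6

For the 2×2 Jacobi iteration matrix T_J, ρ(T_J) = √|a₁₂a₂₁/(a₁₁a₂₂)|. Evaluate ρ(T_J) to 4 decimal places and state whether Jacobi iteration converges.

a₁₂a₂₁/(a₁₁a₂₂) = (4)·(-2) / ((9)·(9)) = -0.098765
ρ = √|-0.098765| = √0.098765 = 0.3143
ρ < 1, so Jacobi converges

0.3143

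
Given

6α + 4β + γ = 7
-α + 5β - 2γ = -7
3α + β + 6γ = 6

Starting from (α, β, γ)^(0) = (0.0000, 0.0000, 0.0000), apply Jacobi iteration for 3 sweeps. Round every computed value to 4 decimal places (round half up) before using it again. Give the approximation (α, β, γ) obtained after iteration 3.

(1.5695, -0.7533, 0.1611)

Iteration 1:
  α = (7 - (4)·0.0000 - (1)·0.0000) / (6) = 1.1667
  β = (-7 - (-1)·0.0000 - (-2)·0.0000) / (5) = -1.4000
  γ = (6 - (3)·0.0000 - (1)·0.0000) / (6) = 1.0000
Iteration 2:
  α = (7 - (4)·-1.4000 - (1)·1.0000) / (6) = 1.9333
  β = (-7 - (-1)·1.1667 - (-2)·1.0000) / (5) = -0.7667
  γ = (6 - (3)·1.1667 - (1)·-1.4000) / (6) = 0.6500
Iteration 3:
  α = (7 - (4)·-0.7667 - (1)·0.6500) / (6) = 1.5695
  β = (-7 - (-1)·1.9333 - (-2)·0.6500) / (5) = -0.7533
  γ = (6 - (3)·1.9333 - (1)·-0.7667) / (6) = 0.1611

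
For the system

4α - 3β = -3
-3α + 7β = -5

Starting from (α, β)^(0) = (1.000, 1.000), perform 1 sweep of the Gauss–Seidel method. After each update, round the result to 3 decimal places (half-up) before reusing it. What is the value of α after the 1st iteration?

Iteration 1:
  α = (-3 - (-3)·1.000) / (4) = 0.000
  β = (-5 - (-3)·0.000) / (7) = -0.714

0.000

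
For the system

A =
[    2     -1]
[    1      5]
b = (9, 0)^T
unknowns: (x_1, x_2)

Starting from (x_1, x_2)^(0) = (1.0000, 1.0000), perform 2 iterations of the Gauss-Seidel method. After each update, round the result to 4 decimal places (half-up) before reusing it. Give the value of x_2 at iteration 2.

Iteration 1:
  x_1 = (9 - (-1)·1.0000) / (2) = 5.0000
  x_2 = (0 - (1)·5.0000) / (5) = -1.0000
Iteration 2:
  x_1 = (9 - (-1)·-1.0000) / (2) = 4.0000
  x_2 = (0 - (1)·4.0000) / (5) = -0.8000

-0.8000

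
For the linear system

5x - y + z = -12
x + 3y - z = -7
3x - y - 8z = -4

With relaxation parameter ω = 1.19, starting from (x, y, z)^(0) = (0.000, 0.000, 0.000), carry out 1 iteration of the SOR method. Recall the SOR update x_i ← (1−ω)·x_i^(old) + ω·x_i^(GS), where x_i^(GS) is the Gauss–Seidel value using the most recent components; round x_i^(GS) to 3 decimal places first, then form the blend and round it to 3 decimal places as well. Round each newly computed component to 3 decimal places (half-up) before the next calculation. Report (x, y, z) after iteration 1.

Iteration 1:
  x: GS value = (-12 - (-1)·0.000 - (1)·0.000) / (5) = -2.400;  x ← (1−ω)·0.000 + ω·-2.400 = -2.856
  y: GS value = (-7 - (1)·-2.856 - (-1)·0.000) / (3) = -1.381;  y ← (1−ω)·0.000 + ω·-1.381 = -1.643
  z: GS value = (-4 - (3)·-2.856 - (-1)·-1.643) / (-8) = -0.366;  z ← (1−ω)·0.000 + ω·-0.366 = -0.436

(-2.856, -1.643, -0.436)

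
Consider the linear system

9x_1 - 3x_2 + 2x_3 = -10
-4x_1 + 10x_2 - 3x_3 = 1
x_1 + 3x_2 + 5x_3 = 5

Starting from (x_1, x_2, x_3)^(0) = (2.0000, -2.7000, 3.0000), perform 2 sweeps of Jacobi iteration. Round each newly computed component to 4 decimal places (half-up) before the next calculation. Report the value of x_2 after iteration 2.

Iteration 1:
  x_1 = (-10 - (-3)·-2.7000 - (2)·3.0000) / (9) = -2.6778
  x_2 = (1 - (-4)·2.0000 - (-3)·3.0000) / (10) = 1.8000
  x_3 = (5 - (1)·2.0000 - (3)·-2.7000) / (5) = 2.2200
Iteration 2:
  x_1 = (-10 - (-3)·1.8000 - (2)·2.2200) / (9) = -1.0044
  x_2 = (1 - (-4)·-2.6778 - (-3)·2.2200) / (10) = -0.3051
  x_3 = (5 - (1)·-2.6778 - (3)·1.8000) / (5) = 0.4556

-0.3051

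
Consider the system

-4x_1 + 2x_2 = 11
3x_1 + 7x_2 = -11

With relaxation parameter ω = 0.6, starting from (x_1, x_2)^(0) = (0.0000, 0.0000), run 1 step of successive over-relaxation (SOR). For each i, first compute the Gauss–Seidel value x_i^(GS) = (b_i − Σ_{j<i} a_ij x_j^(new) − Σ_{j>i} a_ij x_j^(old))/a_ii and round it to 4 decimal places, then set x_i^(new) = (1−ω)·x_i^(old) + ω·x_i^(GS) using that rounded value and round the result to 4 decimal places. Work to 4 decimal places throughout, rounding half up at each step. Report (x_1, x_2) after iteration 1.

(-1.6500, -0.5186)

Iteration 1:
  x_1: GS value = (11 - (2)·0.0000) / (-4) = -2.7500;  x_1 ← (1−ω)·0.0000 + ω·-2.7500 = -1.6500
  x_2: GS value = (-11 - (3)·-1.6500) / (7) = -0.8643;  x_2 ← (1−ω)·0.0000 + ω·-0.8643 = -0.5186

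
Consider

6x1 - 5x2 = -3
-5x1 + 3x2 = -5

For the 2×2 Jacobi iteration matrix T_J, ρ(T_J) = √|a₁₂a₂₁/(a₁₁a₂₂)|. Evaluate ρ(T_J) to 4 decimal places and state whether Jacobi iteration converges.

1.1785

a₁₂a₂₁/(a₁₁a₂₂) = (-5)·(-5) / ((6)·(3)) = 1.388889
ρ = √|1.388889| = √1.388889 = 1.1785
ρ > 1, so Jacobi diverges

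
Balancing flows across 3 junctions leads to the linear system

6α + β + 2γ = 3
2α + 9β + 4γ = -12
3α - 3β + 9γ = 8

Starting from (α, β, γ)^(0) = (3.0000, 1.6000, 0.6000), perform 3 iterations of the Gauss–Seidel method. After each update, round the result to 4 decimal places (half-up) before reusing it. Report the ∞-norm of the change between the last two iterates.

Iteration 1:
  α = (3 - (1)·1.6000 - (2)·0.6000) / (6) = 0.0333
  β = (-12 - (2)·0.0333 - (4)·0.6000) / (9) = -1.6074
  γ = (8 - (3)·0.0333 - (-3)·-1.6074) / (9) = 0.3420
Iteration 2:
  α = (3 - (1)·-1.6074 - (2)·0.3420) / (6) = 0.6539
  β = (-12 - (2)·0.6539 - (4)·0.3420) / (9) = -1.6306
  γ = (8 - (3)·0.6539 - (-3)·-1.6306) / (9) = 0.1274
Iteration 3:
  α = (3 - (1)·-1.6306 - (2)·0.1274) / (6) = 0.7293
  β = (-12 - (2)·0.7293 - (4)·0.1274) / (9) = -1.5520
  γ = (8 - (3)·0.7293 - (-3)·-1.5520) / (9) = 0.1285
Change: (0.0754, 0.0786, 0.0011) → max |·| = 0.0786

0.0786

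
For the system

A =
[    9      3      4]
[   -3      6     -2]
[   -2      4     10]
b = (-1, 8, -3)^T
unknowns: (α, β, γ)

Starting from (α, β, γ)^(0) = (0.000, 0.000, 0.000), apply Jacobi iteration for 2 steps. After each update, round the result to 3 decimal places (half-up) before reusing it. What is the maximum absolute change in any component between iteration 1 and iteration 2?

0.555

Iteration 1:
  α = (-1 - (3)·0.000 - (4)·0.000) / (9) = -0.111
  β = (8 - (-3)·0.000 - (-2)·0.000) / (6) = 1.333
  γ = (-3 - (-2)·0.000 - (4)·0.000) / (10) = -0.300
Iteration 2:
  α = (-1 - (3)·1.333 - (4)·-0.300) / (9) = -0.422
  β = (8 - (-3)·-0.111 - (-2)·-0.300) / (6) = 1.178
  γ = (-3 - (-2)·-0.111 - (4)·1.333) / (10) = -0.855
Change: (-0.311, -0.155, -0.555) → max |·| = 0.555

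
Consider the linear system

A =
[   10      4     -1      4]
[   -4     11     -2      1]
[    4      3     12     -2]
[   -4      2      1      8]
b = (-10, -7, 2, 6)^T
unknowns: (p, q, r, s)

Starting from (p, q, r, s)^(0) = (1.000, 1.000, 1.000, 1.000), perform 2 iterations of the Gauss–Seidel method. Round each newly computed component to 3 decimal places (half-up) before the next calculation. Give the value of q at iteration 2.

Iteration 1:
  p = (-10 - (4)·1.000 - (-1)·1.000 - (4)·1.000) / (10) = -1.700
  q = (-7 - (-4)·-1.700 - (-2)·1.000 - (1)·1.000) / (11) = -1.164
  r = (2 - (4)·-1.700 - (3)·-1.164 - (-2)·1.000) / (12) = 1.191
  s = (6 - (-4)·-1.700 - (2)·-1.164 - (1)·1.191) / (8) = 0.042
Iteration 2:
  p = (-10 - (4)·-1.164 - (-1)·1.191 - (4)·0.042) / (10) = -0.432
  q = (-7 - (-4)·-0.432 - (-2)·1.191 - (1)·0.042) / (11) = -0.581
  r = (2 - (4)·-0.432 - (3)·-0.581 - (-2)·0.042) / (12) = 0.463
  s = (6 - (-4)·-0.432 - (2)·-0.581 - (1)·0.463) / (8) = 0.621

-0.581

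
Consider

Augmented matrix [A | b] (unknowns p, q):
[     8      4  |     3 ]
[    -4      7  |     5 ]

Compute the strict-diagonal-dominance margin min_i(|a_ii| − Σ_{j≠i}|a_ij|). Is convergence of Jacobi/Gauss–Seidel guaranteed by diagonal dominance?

3

row 1: |8| − (4) = 4
row 2: |7| − (4) = 3
minimum over rows = 3 → strictly diagonally dominant (convergence guaranteed)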